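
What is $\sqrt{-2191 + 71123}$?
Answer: $2 \sqrt{17233} \approx 262.55$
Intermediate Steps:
$\sqrt{-2191 + 71123} = \sqrt{68932} = 2 \sqrt{17233}$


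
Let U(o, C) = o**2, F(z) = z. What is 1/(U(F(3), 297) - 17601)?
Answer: -1/17592 ≈ -5.6844e-5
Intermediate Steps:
1/(U(F(3), 297) - 17601) = 1/(3**2 - 17601) = 1/(9 - 17601) = 1/(-17592) = -1/17592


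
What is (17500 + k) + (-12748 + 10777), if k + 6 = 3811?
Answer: 19334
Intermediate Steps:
k = 3805 (k = -6 + 3811 = 3805)
(17500 + k) + (-12748 + 10777) = (17500 + 3805) + (-12748 + 10777) = 21305 - 1971 = 19334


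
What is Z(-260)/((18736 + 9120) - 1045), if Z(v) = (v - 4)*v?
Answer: 22880/8937 ≈ 2.5601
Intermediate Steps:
Z(v) = v*(-4 + v) (Z(v) = (-4 + v)*v = v*(-4 + v))
Z(-260)/((18736 + 9120) - 1045) = (-260*(-4 - 260))/((18736 + 9120) - 1045) = (-260*(-264))/(27856 - 1045) = 68640/26811 = 68640*(1/26811) = 22880/8937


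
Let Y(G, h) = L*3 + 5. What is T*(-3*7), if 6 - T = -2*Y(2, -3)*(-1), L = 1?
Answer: 210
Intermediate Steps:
Y(G, h) = 8 (Y(G, h) = 1*3 + 5 = 3 + 5 = 8)
T = -10 (T = 6 - (-2*8)*(-1) = 6 - (-16)*(-1) = 6 - 1*16 = 6 - 16 = -10)
T*(-3*7) = -(-30)*7 = -10*(-21) = 210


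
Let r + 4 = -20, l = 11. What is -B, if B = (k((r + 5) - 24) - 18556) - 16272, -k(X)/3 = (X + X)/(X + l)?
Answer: 557377/16 ≈ 34836.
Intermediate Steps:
r = -24 (r = -4 - 20 = -24)
k(X) = -6*X/(11 + X) (k(X) = -3*(X + X)/(X + 11) = -3*2*X/(11 + X) = -6*X/(11 + X))
B = -557377/16 (B = (-6*((-24 + 5) - 24)/(11 + ((-24 + 5) - 24)) - 18556) - 16272 = (-6*(-19 - 24)/(11 + (-19 - 24)) - 18556) - 16272 = (-6*(-43)/(11 - 43) - 18556) - 16272 = (-6*(-43)/(-32) - 18556) - 16272 = (-6*(-43)*(-1/32) - 18556) - 16272 = (-129/16 - 18556) - 16272 = -297025/16 - 16272 = -557377/16 ≈ -34836.)
-B = -1*(-557377/16) = 557377/16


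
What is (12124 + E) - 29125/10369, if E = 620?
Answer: 132113411/10369 ≈ 12741.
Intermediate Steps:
(12124 + E) - 29125/10369 = (12124 + 620) - 29125/10369 = 12744 - 29125*1/10369 = 12744 - 29125/10369 = 132113411/10369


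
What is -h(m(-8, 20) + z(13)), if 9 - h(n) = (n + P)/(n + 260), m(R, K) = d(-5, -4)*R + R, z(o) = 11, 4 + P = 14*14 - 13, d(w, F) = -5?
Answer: -835/101 ≈ -8.2673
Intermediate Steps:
P = 179 (P = -4 + (14*14 - 13) = -4 + (196 - 13) = -4 + 183 = 179)
m(R, K) = -4*R (m(R, K) = -5*R + R = -4*R)
h(n) = 9 - (179 + n)/(260 + n) (h(n) = 9 - (n + 179)/(n + 260) = 9 - (179 + n)/(260 + n))
-h(m(-8, 20) + z(13)) = -(2161 + 8*(-4*(-8) + 11))/(260 + (-4*(-8) + 11)) = -(2161 + 8*(32 + 11))/(260 + (32 + 11)) = -(2161 + 8*43)/(260 + 43) = -(2161 + 344)/303 = -2505/303 = -1*835/101 = -835/101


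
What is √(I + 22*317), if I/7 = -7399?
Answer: I*√44819 ≈ 211.71*I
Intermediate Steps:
I = -51793 (I = 7*(-7399) = -51793)
√(I + 22*317) = √(-51793 + 22*317) = √(-51793 + 6974) = √(-44819) = I*√44819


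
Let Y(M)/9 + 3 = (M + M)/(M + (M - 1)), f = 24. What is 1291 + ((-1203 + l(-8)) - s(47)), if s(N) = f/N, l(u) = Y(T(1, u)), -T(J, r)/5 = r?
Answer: 258437/3713 ≈ 69.603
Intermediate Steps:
T(J, r) = -5*r
Y(M) = -27 + 18*M/(-1 + 2*M) (Y(M) = -27 + 9*((M + M)/(M + (M - 1))) = -27 + 9*((2*M)/(M + (-1 + M))) = -27 + 9*((2*M)/(-1 + 2*M)) = -27 + 9*(2*M/(-1 + 2*M)) = -27 + 18*M/(-1 + 2*M))
l(u) = 9*(3 + 20*u)/(-1 - 10*u) (l(u) = 9*(3 - (-20)*u)/(-1 + 2*(-5*u)) = 9*(3 + 20*u)/(-1 - 10*u))
s(N) = 24/N
1291 + ((-1203 + l(-8)) - s(47)) = 1291 + ((-1203 + 9*(3 + 20*(-8))/(-1 - 10*(-8))) - 24/47) = 1291 + ((-1203 + 9*(3 - 160)/(-1 + 80)) - 24/47) = 1291 + ((-1203 + 9*(-157)/79) - 1*24/47) = 1291 + ((-1203 + 9*(1/79)*(-157)) - 24/47) = 1291 + ((-1203 - 1413/79) - 24/47) = 1291 + (-96450/79 - 24/47) = 1291 - 4535046/3713 = 258437/3713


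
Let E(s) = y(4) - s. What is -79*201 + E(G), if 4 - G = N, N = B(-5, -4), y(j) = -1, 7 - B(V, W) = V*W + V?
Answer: -15892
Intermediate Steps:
B(V, W) = 7 - V - V*W (B(V, W) = 7 - (V*W + V) = 7 - (V + V*W) = 7 + (-V - V*W) = 7 - V - V*W)
N = -8 (N = 7 - 1*(-5) - 1*(-5)*(-4) = 7 + 5 - 20 = -8)
G = 12 (G = 4 - 1*(-8) = 4 + 8 = 12)
E(s) = -1 - s
-79*201 + E(G) = -79*201 + (-1 - 1*12) = -15879 + (-1 - 12) = -15879 - 13 = -15892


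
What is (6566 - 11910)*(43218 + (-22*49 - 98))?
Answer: -224672448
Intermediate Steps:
(6566 - 11910)*(43218 + (-22*49 - 98)) = -5344*(43218 + (-1078 - 98)) = -5344*(43218 - 1176) = -5344*42042 = -224672448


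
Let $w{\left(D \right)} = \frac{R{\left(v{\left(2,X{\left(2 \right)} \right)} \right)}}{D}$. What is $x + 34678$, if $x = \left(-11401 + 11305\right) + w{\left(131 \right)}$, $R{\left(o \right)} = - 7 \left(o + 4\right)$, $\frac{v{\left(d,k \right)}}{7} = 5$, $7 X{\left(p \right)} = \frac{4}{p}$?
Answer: $\frac{4529969}{131} \approx 34580.0$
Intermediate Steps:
$X{\left(p \right)} = \frac{4}{7 p}$ ($X{\left(p \right)} = \frac{4 \frac{1}{p}}{7} = \frac{4}{7 p}$)
$v{\left(d,k \right)} = 35$ ($v{\left(d,k \right)} = 7 \cdot 5 = 35$)
$R{\left(o \right)} = -28 - 7 o$ ($R{\left(o \right)} = - 7 \left(4 + o\right) = -28 - 7 o$)
$w{\left(D \right)} = - \frac{273}{D}$ ($w{\left(D \right)} = \frac{-28 - 245}{D} = - \frac{273}{D}$)
$x = - \frac{12849}{131}$ ($x = \left(-11401 + 11305\right) - \frac{273}{131} = -96 - \frac{273}{131} = - \frac{12849}{131} \approx -98.084$)
$x + 34678 = - \frac{12849}{131} + 34678 = \frac{4529969}{131}$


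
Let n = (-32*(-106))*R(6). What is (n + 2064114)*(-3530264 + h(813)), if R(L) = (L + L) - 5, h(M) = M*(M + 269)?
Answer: -5534072239084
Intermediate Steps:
h(M) = M*(269 + M)
R(L) = -5 + 2*L (R(L) = 2*L - 5 = -5 + 2*L)
n = 23744 (n = (-32*(-106))*(-5 + 2*6) = 3392*(-5 + 12) = 3392*7 = 23744)
(n + 2064114)*(-3530264 + h(813)) = (23744 + 2064114)*(-3530264 + 813*(269 + 813)) = 2087858*(-3530264 + 813*1082) = 2087858*(-3530264 + 879666) = 2087858*(-2650598) = -5534072239084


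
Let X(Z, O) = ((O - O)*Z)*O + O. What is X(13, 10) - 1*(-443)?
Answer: 453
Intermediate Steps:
X(Z, O) = O (X(Z, O) = (0*Z)*O + O = 0*O + O = 0 + O = O)
X(13, 10) - 1*(-443) = 10 - 1*(-443) = 10 + 443 = 453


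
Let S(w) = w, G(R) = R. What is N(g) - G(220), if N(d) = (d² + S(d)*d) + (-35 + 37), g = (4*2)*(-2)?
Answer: 294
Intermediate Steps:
g = -16 (g = 8*(-2) = -16)
N(d) = 2 + 2*d² (N(d) = (d² + d*d) + (-35 + 37) = (d² + d²) + 2 = 2*d² + 2 = 2 + 2*d²)
N(g) - G(220) = (2 + 2*(-16)²) - 1*220 = (2 + 2*256) - 220 = (2 + 512) - 220 = 514 - 220 = 294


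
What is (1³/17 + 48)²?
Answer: 667489/289 ≈ 2309.6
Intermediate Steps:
(1³/17 + 48)² = (1*(1/17) + 48)² = (1/17 + 48)² = (817/17)² = 667489/289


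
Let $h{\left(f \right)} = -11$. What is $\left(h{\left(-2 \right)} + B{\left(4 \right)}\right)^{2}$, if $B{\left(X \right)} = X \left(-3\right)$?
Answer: $529$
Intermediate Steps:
$B{\left(X \right)} = - 3 X$
$\left(h{\left(-2 \right)} + B{\left(4 \right)}\right)^{2} = \left(-11 - 12\right)^{2} = \left(-23\right)^{2} = 529$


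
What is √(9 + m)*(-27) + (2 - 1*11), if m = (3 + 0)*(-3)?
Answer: -9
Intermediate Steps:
m = -9 (m = 3*(-3) = -9)
√(9 + m)*(-27) + (2 - 1*11) = √(9 - 9)*(-27) + (2 - 1*11) = √0*(-27) + (2 - 11) = 0*(-27) - 9 = 0 - 9 = -9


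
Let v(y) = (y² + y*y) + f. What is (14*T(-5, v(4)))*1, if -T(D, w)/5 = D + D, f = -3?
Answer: 700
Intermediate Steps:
v(y) = -3 + 2*y² (v(y) = (y² + y*y) - 3 = (y² + y²) - 3 = 2*y² - 3 = -3 + 2*y²)
T(D, w) = -10*D (T(D, w) = -5*(D + D) = -10*D)
(14*T(-5, v(4)))*1 = (14*(-10*(-5)))*1 = (14*50)*1 = 700*1 = 700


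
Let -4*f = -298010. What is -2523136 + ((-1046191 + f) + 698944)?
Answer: -5591761/2 ≈ -2.7959e+6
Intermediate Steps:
f = 149005/2 (f = -¼*(-298010) = 149005/2 ≈ 74503.)
-2523136 + ((-1046191 + f) + 698944) = -2523136 + ((-1046191 + 149005/2) + 698944) = -2523136 + (-1943377/2 + 698944) = -2523136 - 545489/2 = -5591761/2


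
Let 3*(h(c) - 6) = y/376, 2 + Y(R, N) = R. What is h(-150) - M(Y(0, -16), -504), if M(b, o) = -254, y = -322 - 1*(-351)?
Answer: 293309/1128 ≈ 260.03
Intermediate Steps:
Y(R, N) = -2 + R
y = 29 (y = -322 + 351 = 29)
h(c) = 6797/1128 (h(c) = 6 + (29/376)/3 = 6 + (29*(1/376))/3 = 6 + (⅓)*(29/376) = 6 + 29/1128 = 6797/1128)
h(-150) - M(Y(0, -16), -504) = 6797/1128 - 1*(-254) = 6797/1128 + 254 = 293309/1128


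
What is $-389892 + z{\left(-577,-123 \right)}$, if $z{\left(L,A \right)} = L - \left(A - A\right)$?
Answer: $-390469$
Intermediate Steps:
$z{\left(L,A \right)} = L$ ($z{\left(L,A \right)} = L - 0 = L + 0 = L$)
$-389892 + z{\left(-577,-123 \right)} = -389892 - 577 = -390469$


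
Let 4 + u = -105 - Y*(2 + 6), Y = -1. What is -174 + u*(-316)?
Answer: 31742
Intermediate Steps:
u = -101 (u = -4 + (-105 - (-1)*(2 + 6)) = -4 + (-105 - (-1)*8) = -4 + (-105 - 1*(-8)) = -4 + (-105 + 8) = -4 - 97 = -101)
-174 + u*(-316) = -174 - 101*(-316) = -174 + 31916 = 31742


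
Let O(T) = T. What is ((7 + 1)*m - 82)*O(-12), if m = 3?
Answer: 696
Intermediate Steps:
((7 + 1)*m - 82)*O(-12) = ((7 + 1)*3 - 82)*(-12) = (8*3 - 82)*(-12) = (24 - 82)*(-12) = -58*(-12) = 696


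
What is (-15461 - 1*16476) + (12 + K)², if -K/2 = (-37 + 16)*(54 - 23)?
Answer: 1694659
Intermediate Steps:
K = 1302 (K = -2*(-37 + 16)*(54 - 23) = -(-42)*31 = -2*(-651) = 1302)
(-15461 - 1*16476) + (12 + K)² = (-15461 - 1*16476) + (12 + 1302)² = (-15461 - 16476) + 1314² = -31937 + 1726596 = 1694659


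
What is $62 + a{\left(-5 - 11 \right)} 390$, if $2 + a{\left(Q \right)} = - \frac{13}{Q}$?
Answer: $- \frac{3209}{8} \approx -401.13$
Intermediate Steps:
$a{\left(Q \right)} = -2 - \frac{13}{Q}$
$62 + a{\left(-5 - 11 \right)} 390 = 62 + \left(-2 - \frac{13}{-5 - 11}\right) 390 = 62 + \left(-2 - \frac{13}{-16}\right) 390 = 62 + \left(-2 - - \frac{13}{16}\right) 390 = 62 + \left(-2 + \frac{13}{16}\right) 390 = 62 - \frac{3705}{8} = - \frac{3209}{8}$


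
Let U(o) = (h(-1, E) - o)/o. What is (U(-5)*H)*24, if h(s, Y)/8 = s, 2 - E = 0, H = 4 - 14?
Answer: -144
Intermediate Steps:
H = -10
E = 2 (E = 2 - 1*0 = 2 + 0 = 2)
h(s, Y) = 8*s
U(o) = (-8 - o)/o (U(o) = (8*(-1) - o)/o = (-8 - o)/o)
(U(-5)*H)*24 = (((-8 - 1*(-5))/(-5))*(-10))*24 = (-(-8 + 5)/5*(-10))*24 = (-⅕*(-3)*(-10))*24 = ((⅗)*(-10))*24 = -6*24 = -144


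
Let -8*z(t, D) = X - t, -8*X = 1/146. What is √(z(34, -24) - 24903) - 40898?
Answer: -40898 + I*√33967472174/1168 ≈ -40898.0 + 157.79*I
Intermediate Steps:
X = -1/1168 (X = -⅛/146 = -⅛*1/146 = -1/1168 ≈ -0.00085616)
z(t, D) = 1/9344 + t/8 (z(t, D) = -(-1/1168 - t)/8 = 1/9344 + t/8)
√(z(34, -24) - 24903) - 40898 = √((1/9344 + (⅛)*34) - 24903) - 40898 = √((1/9344 + 17/4) - 24903) - 40898 = √(39713/9344 - 24903) - 40898 = √(-232653919/9344) - 40898 = I*√33967472174/1168 - 40898 = -40898 + I*√33967472174/1168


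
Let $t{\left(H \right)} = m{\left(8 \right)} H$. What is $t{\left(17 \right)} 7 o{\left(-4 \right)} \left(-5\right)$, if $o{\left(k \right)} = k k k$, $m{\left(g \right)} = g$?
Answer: $304640$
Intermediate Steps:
$o{\left(k \right)} = k^{3}$ ($o{\left(k \right)} = k^{2} k = k^{3}$)
$t{\left(H \right)} = 8 H$
$t{\left(17 \right)} 7 o{\left(-4 \right)} \left(-5\right) = 8 \cdot 17 \cdot 7 \left(-4\right)^{3} \left(-5\right) = 136 \cdot 7 \left(-64\right) \left(-5\right) = 136 \left(\left(-448\right) \left(-5\right)\right) = 136 \cdot 2240 = 304640$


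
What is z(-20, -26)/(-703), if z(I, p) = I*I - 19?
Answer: -381/703 ≈ -0.54196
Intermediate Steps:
z(I, p) = -19 + I² (z(I, p) = I² - 19 = -19 + I²)
z(-20, -26)/(-703) = (-19 + (-20)²)/(-703) = (-19 + 400)*(-1/703) = 381*(-1/703) = -381/703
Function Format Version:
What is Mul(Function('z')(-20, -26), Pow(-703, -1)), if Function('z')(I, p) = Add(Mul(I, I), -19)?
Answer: Rational(-381, 703) ≈ -0.54196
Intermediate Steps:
Function('z')(I, p) = Add(-19, Pow(I, 2)) (Function('z')(I, p) = Add(Pow(I, 2), -19) = Add(-19, Pow(I, 2)))
Mul(Function('z')(-20, -26), Pow(-703, -1)) = Mul(Add(-19, Pow(-20, 2)), Pow(-703, -1)) = Mul(Add(-19, 400), Rational(-1, 703)) = Mul(381, Rational(-1, 703)) = Rational(-381, 703)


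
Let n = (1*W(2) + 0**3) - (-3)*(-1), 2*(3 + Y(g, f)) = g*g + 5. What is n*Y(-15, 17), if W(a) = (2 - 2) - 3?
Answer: -672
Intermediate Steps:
W(a) = -3 (W(a) = 0 - 3 = -3)
Y(g, f) = -1/2 + g**2/2 (Y(g, f) = -3 + (g*g + 5)/2 = -3 + (g**2 + 5)/2 = -3 + (5 + g**2)/2 = -3 + (5/2 + g**2/2) = -1/2 + g**2/2)
n = -6 (n = (1*(-3) + 0**3) - (-3)*(-1) = (-3 + 0) - 1*3 = -3 - 3 = -6)
n*Y(-15, 17) = -6*(-1/2 + (1/2)*(-15)**2) = -6*(-1/2 + (1/2)*225) = -6*(-1/2 + 225/2) = -6*112 = -672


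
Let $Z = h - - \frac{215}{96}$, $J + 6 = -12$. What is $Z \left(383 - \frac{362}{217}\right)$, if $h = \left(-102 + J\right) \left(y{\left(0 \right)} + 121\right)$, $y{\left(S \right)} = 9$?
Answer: $- \frac{41302370455}{6944} \approx -5.9479 \cdot 10^{6}$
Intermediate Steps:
$J = -18$ ($J = -6 - 12 = -18$)
$h = -15600$ ($h = \left(-102 - 18\right) \left(9 + 121\right) = \left(-120\right) 130 = -15600$)
$Z = - \frac{1497385}{96}$ ($Z = -15600 - - \frac{215}{96} = -15600 + \frac{215}{96} = - \frac{1497385}{96} \approx -15598.0$)
$Z \left(383 - \frac{362}{217}\right) = - \frac{1497385 \left(383 - \frac{362}{217}\right)}{96} = \left(- \frac{1497385}{96}\right) \frac{82749}{217} = - \frac{41302370455}{6944}$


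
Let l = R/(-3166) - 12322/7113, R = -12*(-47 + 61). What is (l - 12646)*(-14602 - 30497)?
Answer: 2140869645176244/3753293 ≈ 5.7040e+8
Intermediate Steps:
R = -168 (R = -12*14 = -168)
l = -18908234/11259879 (l = -168/(-3166) - 12322/7113 = -168*(-1/3166) - 12322*1/7113 = 84/1583 - 12322/7113 = -18908234/11259879 ≈ -1.6793)
(l - 12646)*(-14602 - 30497) = (-18908234/11259879 - 12646)*(-14602 - 30497) = -142411338068/11259879*(-45099) = 2140869645176244/3753293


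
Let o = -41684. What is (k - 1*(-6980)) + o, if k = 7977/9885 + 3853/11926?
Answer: -1363689876811/39296170 ≈ -34703.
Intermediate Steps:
k = 44406869/39296170 (k = 7977*(1/9885) + 3853*(1/11926) = 2659/3295 + 3853/11926 = 44406869/39296170 ≈ 1.1301)
(k - 1*(-6980)) + o = (44406869/39296170 - 1*(-6980)) - 41684 = (44406869/39296170 + 6980) - 41684 = 274331673469/39296170 - 41684 = -1363689876811/39296170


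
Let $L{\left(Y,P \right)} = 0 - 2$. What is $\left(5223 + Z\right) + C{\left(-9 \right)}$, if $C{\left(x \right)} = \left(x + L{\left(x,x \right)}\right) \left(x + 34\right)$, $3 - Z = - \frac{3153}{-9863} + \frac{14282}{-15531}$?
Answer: $\frac{758497228726}{153182253} \approx 4951.6$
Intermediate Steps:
$Z = \frac{551440882}{153182253}$ ($Z = 3 - \left(- \frac{3153}{-9863} + \frac{14282}{-15531}\right) = 3 - \left(\left(-3153\right) \left(- \frac{1}{9863}\right) + 14282 \left(- \frac{1}{15531}\right)\right) = 3 - \left(\frac{3153}{9863} - \frac{14282}{15531}\right) = 3 - - \frac{91894123}{153182253} = 3 + \frac{91894123}{153182253} = \frac{551440882}{153182253} \approx 3.5999$)
$L{\left(Y,P \right)} = -2$ ($L{\left(Y,P \right)} = 0 - 2 = -2$)
$C{\left(x \right)} = \left(-2 + x\right) \left(34 + x\right)$ ($C{\left(x \right)} = \left(x - 2\right) \left(x + 34\right) = \left(-2 + x\right) \left(34 + x\right)$)
$\left(5223 + Z\right) + C{\left(-9 \right)} = \left(5223 + \frac{551440882}{153182253}\right) + \left(-68 + \left(-9\right)^{2} + 32 \left(-9\right)\right) = \frac{800622348301}{153182253} - 275 = \frac{758497228726}{153182253}$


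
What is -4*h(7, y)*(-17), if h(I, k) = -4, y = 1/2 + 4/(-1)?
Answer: -272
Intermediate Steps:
y = -7/2 (y = 1*(1/2) + 4*(-1) = 1/2 - 4 = -7/2 ≈ -3.5000)
-4*h(7, y)*(-17) = -4*(-4)*(-17) = 16*(-17) = -272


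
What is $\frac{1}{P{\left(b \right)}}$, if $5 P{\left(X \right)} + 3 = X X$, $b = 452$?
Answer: $\frac{5}{204301} \approx 2.4474 \cdot 10^{-5}$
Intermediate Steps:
$P{\left(X \right)} = - \frac{3}{5} + \frac{X^{2}}{5}$ ($P{\left(X \right)} = - \frac{3}{5} + \frac{X X}{5} = - \frac{3}{5} + \frac{X^{2}}{5}$)
$\frac{1}{P{\left(b \right)}} = \frac{1}{- \frac{3}{5} + \frac{452^{2}}{5}} = \frac{1}{- \frac{3}{5} + \frac{1}{5} \cdot 204304} = \frac{1}{- \frac{3}{5} + \frac{204304}{5}} = \frac{1}{\frac{204301}{5}} = \frac{5}{204301}$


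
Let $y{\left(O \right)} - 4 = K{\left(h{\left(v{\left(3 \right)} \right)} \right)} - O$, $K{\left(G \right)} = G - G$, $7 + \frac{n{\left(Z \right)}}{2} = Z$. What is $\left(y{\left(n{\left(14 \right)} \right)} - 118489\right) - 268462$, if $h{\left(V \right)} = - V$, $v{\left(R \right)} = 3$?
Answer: $-386961$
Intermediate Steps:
$n{\left(Z \right)} = -14 + 2 Z$
$K{\left(G \right)} = 0$
$y{\left(O \right)} = 4 - O$ ($y{\left(O \right)} = 4 + \left(0 - O\right) = 4 - O$)
$\left(y{\left(n{\left(14 \right)} \right)} - 118489\right) - 268462 = \left(\left(4 - \left(-14 + 2 \cdot 14\right)\right) - 118489\right) - 268462 = \left(\left(4 - \left(-14 + 28\right)\right) - 118489\right) - 268462 = \left(\left(4 - 14\right) - 118489\right) - 268462 = \left(-10 - 118489\right) - 268462 = -118499 - 268462 = -386961$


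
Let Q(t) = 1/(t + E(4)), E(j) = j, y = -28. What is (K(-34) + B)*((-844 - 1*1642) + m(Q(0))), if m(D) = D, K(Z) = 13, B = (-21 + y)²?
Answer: -12001201/2 ≈ -6.0006e+6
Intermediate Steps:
B = 2401 (B = (-21 - 28)² = (-49)² = 2401)
Q(t) = 1/(4 + t) (Q(t) = 1/(t + 4) = 1/(4 + t))
(K(-34) + B)*((-844 - 1*1642) + m(Q(0))) = (13 + 2401)*((-844 - 1*1642) + 1/(4 + 0)) = 2414*((-844 - 1642) + 1/4) = 2414*(-2486 + ¼) = 2414*(-9943/4) = -12001201/2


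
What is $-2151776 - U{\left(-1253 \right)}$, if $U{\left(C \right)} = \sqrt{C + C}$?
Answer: $-2151776 - i \sqrt{2506} \approx -2.1518 \cdot 10^{6} - 50.06 i$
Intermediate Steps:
$U{\left(C \right)} = \sqrt{2} \sqrt{C}$ ($U{\left(C \right)} = \sqrt{2 C} = \sqrt{2} \sqrt{C}$)
$-2151776 - U{\left(-1253 \right)} = -2151776 - \sqrt{2} \sqrt{-1253} = -2151776 - \sqrt{2} i \sqrt{1253} = -2151776 - i \sqrt{2506}$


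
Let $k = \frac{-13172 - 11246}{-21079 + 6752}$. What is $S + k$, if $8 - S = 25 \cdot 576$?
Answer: $- \frac{206169766}{14327} \approx -14390.0$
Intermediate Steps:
$S = -14392$ ($S = 8 - 25 \cdot 576 = 8 - 14400 = -14392$)
$k = \frac{24418}{14327}$ ($k = - \frac{24418}{-14327} = \left(-24418\right) \left(- \frac{1}{14327}\right) = \frac{24418}{14327} \approx 1.7043$)
$S + k = -14392 + \frac{24418}{14327} = - \frac{206169766}{14327}$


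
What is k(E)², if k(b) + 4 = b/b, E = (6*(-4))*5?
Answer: 9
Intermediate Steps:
E = -120 (E = -24*5 = -120)
k(b) = -3 (k(b) = -4 + b/b = -4 + 1 = -3)
k(E)² = (-3)² = 9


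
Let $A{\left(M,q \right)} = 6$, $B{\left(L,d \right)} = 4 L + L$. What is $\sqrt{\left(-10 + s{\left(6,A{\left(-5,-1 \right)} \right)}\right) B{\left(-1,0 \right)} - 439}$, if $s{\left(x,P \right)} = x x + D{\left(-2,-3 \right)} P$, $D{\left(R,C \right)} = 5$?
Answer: $i \sqrt{719} \approx 26.814 i$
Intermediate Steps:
$B{\left(L,d \right)} = 5 L$
$s{\left(x,P \right)} = x^{2} + 5 P$ ($s{\left(x,P \right)} = x x + 5 P = x^{2} + 5 P$)
$\sqrt{\left(-10 + s{\left(6,A{\left(-5,-1 \right)} \right)}\right) B{\left(-1,0 \right)} - 439} = \sqrt{\left(-10 + \left(6^{2} + 5 \cdot 6\right)\right) 5 \left(-1\right) - 439} = \sqrt{\left(-10 + \left(36 + 30\right)\right) \left(-5\right) - 439} = \sqrt{\left(-10 + 66\right) \left(-5\right) - 439} = \sqrt{56 \left(-5\right) - 439} = \sqrt{-280 - 439} = \sqrt{-719} = i \sqrt{719}$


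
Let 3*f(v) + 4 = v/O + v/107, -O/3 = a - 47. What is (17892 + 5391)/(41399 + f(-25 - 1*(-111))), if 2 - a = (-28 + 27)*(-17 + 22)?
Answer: 448430580/797328821 ≈ 0.56242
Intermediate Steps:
a = 7 (a = 2 - (-28 + 27)*(-17 + 22) = 2 - (-1)*5 = 2 - 1*(-5) = 2 + 5 = 7)
O = 120 (O = -3*(7 - 47) = -3*(-40) = 120)
f(v) = -4/3 + 227*v/38520 (f(v) = -4/3 + (v/120 + v/107)/3 = -4/3 + (227*v/12840)/3 = -4/3 + 227*v/38520)
(17892 + 5391)/(41399 + f(-25 - 1*(-111))) = (17892 + 5391)/(41399 + (-4/3 + 227*(-25 - 1*(-111))/38520)) = 23283/(41399 + (-4/3 + 227*(-25 + 111)/38520)) = 23283/(41399 + (-4/3 + (227/38520)*86)) = 23283/(41399 + (-4/3 + 9761/19260)) = 23283/(41399 - 15919/19260) = 23283/(797328821/19260) = 23283*(19260/797328821) = 448430580/797328821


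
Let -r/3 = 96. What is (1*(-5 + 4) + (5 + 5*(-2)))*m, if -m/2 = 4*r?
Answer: -13824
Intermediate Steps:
r = -288 (r = -3*96 = -288)
m = 2304 (m = -8*(-288) = -2*(-1152) = 2304)
(1*(-5 + 4) + (5 + 5*(-2)))*m = (1*(-5 + 4) + (5 + 5*(-2)))*2304 = (1*(-1) + (5 - 10))*2304 = (-1 - 5)*2304 = -6*2304 = -13824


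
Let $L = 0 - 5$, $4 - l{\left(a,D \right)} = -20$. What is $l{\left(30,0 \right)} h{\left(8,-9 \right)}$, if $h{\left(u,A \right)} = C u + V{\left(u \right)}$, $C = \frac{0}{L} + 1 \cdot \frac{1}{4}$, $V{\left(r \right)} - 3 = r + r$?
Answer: $504$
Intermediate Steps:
$l{\left(a,D \right)} = 24$ ($l{\left(a,D \right)} = 4 - -20 = 4 + 20 = 24$)
$V{\left(r \right)} = 3 + 2 r$ ($V{\left(r \right)} = 3 + \left(r + r\right) = 3 + 2 r$)
$L = -5$
$C = \frac{1}{4}$ ($C = \frac{0}{-5} + 1 \cdot \frac{1}{4} = 0 \left(- \frac{1}{5}\right) + 1 \cdot \frac{1}{4} = 0 + \frac{1}{4} = \frac{1}{4} \approx 0.25$)
$h{\left(u,A \right)} = 3 + \frac{9 u}{4}$ ($h{\left(u,A \right)} = \frac{u}{4} + \left(3 + 2 u\right) = 3 + \frac{9 u}{4}$)
$l{\left(30,0 \right)} h{\left(8,-9 \right)} = 24 \left(3 + \frac{9}{4} \cdot 8\right) = 24 \left(3 + 18\right) = 24 \cdot 21 = 504$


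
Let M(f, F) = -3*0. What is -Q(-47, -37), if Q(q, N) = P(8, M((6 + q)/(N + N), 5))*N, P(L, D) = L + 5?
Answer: 481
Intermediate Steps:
M(f, F) = 0
P(L, D) = 5 + L
Q(q, N) = 13*N (Q(q, N) = (5 + 8)*N = 13*N)
-Q(-47, -37) = -13*(-37) = -1*(-481) = 481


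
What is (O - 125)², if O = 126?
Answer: 1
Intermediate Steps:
(O - 125)² = (126 - 125)² = 1² = 1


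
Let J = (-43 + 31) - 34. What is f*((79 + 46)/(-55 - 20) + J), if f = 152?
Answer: -21736/3 ≈ -7245.3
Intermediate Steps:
J = -46 (J = -12 - 34 = -46)
f*((79 + 46)/(-55 - 20) + J) = 152*((79 + 46)/(-55 - 20) - 46) = 152*(125/(-75) - 46) = 152*(125*(-1/75) - 46) = 152*(-5/3 - 46) = 152*(-143/3) = -21736/3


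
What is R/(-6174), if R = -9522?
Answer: 529/343 ≈ 1.5423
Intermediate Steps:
R/(-6174) = -9522/(-6174) = -9522*(-1/6174) = 529/343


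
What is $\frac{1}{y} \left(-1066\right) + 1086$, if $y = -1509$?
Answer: $\frac{1639840}{1509} \approx 1086.7$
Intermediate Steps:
$\frac{1}{y} \left(-1066\right) + 1086 = \frac{1}{-1509} \left(-1066\right) + 1086 = \left(- \frac{1}{1509}\right) \left(-1066\right) + 1086 = \frac{1066}{1509} + 1086 = \frac{1639840}{1509}$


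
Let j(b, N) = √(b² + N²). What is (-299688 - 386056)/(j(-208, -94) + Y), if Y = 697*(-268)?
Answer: 32023559056/8723173379 + 1714360*√521/8723173379 ≈ 3.6756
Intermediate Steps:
j(b, N) = √(N² + b²)
Y = -186796
(-299688 - 386056)/(j(-208, -94) + Y) = (-299688 - 386056)/(√((-94)² + (-208)²) - 186796) = -685744/(√(8836 + 43264) - 186796) = -685744/(√52100 - 186796) = -685744/(10*√521 - 186796) = -685744/(-186796 + 10*√521)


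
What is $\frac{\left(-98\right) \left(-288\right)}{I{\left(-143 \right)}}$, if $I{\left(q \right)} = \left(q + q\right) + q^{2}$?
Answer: $\frac{9408}{6721} \approx 1.3998$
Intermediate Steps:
$I{\left(q \right)} = q^{2} + 2 q$ ($I{\left(q \right)} = 2 q + q^{2} = q^{2} + 2 q$)
$\frac{\left(-98\right) \left(-288\right)}{I{\left(-143 \right)}} = \frac{\left(-98\right) \left(-288\right)}{\left(-143\right) \left(2 - 143\right)} = \frac{28224}{\left(-143\right) \left(-141\right)} = \frac{28224}{20163} = 28224 \cdot \frac{1}{20163} = \frac{9408}{6721}$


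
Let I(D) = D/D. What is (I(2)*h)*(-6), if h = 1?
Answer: -6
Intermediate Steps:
I(D) = 1
(I(2)*h)*(-6) = (1*1)*(-6) = 1*(-6) = -6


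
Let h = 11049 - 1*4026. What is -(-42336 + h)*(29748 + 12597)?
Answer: 1495328985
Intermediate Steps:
h = 7023 (h = 11049 - 4026 = 7023)
-(-42336 + h)*(29748 + 12597) = -(-42336 + 7023)*(29748 + 12597) = -(-35313)*42345 = -1*(-1495328985) = 1495328985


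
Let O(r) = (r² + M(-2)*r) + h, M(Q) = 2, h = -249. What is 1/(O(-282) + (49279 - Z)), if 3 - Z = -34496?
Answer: 1/93491 ≈ 1.0696e-5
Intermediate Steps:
Z = 34499 (Z = 3 - 1*(-34496) = 3 + 34496 = 34499)
O(r) = -249 + r² + 2*r (O(r) = (r² + 2*r) - 249 = -249 + r² + 2*r)
1/(O(-282) + (49279 - Z)) = 1/((-249 + (-282)² + 2*(-282)) + (49279 - 1*34499)) = 1/((-249 + 79524 - 564) + (49279 - 34499)) = 1/(78711 + 14780) = 1/93491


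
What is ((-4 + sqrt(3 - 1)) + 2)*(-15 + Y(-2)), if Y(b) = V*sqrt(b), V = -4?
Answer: 30 - 8*I + sqrt(2)*(-15 + 8*I) ≈ 8.7868 + 3.3137*I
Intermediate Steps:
Y(b) = -4*sqrt(b)
((-4 + sqrt(3 - 1)) + 2)*(-15 + Y(-2)) = ((-4 + sqrt(3 - 1)) + 2)*(-15 - 4*I*sqrt(2)) = ((-4 + sqrt(2)) + 2)*(-15 - 4*I*sqrt(2)) = (-2 + sqrt(2))*(-15 - 4*I*sqrt(2)) = (-15 - 4*I*sqrt(2))*(-2 + sqrt(2))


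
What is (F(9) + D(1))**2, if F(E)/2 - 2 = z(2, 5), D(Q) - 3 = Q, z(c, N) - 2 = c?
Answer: 256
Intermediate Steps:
z(c, N) = 2 + c
D(Q) = 3 + Q
F(E) = 12 (F(E) = 4 + 2*(2 + 2) = 4 + 2*4 = 4 + 8 = 12)
(F(9) + D(1))**2 = (12 + (3 + 1))**2 = (12 + 4)**2 = 16**2 = 256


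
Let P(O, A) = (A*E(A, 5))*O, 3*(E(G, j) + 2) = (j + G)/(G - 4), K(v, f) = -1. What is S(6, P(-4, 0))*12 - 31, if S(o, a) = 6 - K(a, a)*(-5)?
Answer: -19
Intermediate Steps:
E(G, j) = -2 + (G + j)/(3*(-4 + G)) (E(G, j) = -2 + ((j + G)/(G - 4))/3 = -2 + ((G + j)/(-4 + G))/3 = -2 + (G + j)/(3*(-4 + G)))
P(O, A) = A*O*(29 - 5*A)/(3*(-4 + A)) (P(O, A) = (A*((24 + 5 - 5*A)/(3*(-4 + A))))*O = (A*((29 - 5*A)/(3*(-4 + A))))*O = (A*(29 - 5*A)/(3*(-4 + A)))*O = A*O*(29 - 5*A)/(3*(-4 + A)))
S(o, a) = 1 (S(o, a) = 6 - (-1)*(-5) = 6 - 1*5 = 6 - 5 = 1)
S(6, P(-4, 0))*12 - 31 = 1*12 - 31 = 12 - 31 = -19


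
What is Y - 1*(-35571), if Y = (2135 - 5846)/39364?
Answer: 1400213133/39364 ≈ 35571.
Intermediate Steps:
Y = -3711/39364 (Y = -3711*1/39364 = -3711/39364 ≈ -0.094274)
Y - 1*(-35571) = -3711/39364 - 1*(-35571) = -3711/39364 + 35571 = 1400213133/39364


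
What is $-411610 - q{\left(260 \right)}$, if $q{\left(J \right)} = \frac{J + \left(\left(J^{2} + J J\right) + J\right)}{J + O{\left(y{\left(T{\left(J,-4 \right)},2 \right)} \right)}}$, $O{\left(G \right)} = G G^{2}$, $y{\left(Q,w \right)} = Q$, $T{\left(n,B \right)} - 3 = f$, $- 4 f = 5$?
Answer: $- \frac{777673190}{1887} \approx -4.1212 \cdot 10^{5}$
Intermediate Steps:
$f = - \frac{5}{4}$ ($f = \left(- \frac{1}{4}\right) 5 = - \frac{5}{4} \approx -1.25$)
$T{\left(n,B \right)} = \frac{7}{4}$ ($T{\left(n,B \right)} = 3 - \frac{5}{4} = \frac{7}{4}$)
$O{\left(G \right)} = G^{3}$
$q{\left(J \right)} = \frac{2 J + 2 J^{2}}{\frac{343}{64} + J}$ ($q{\left(J \right)} = \frac{J + \left(\left(J^{2} + J J\right) + J\right)}{J + \left(\frac{7}{4}\right)^{3}} = \frac{J + \left(\left(J^{2} + J^{2}\right) + J\right)}{J + \frac{343}{64}} = \frac{J + \left(2 J^{2} + J\right)}{\frac{343}{64} + J} = \frac{J + \left(J + 2 J^{2}\right)}{\frac{343}{64} + J} = \frac{2 J + 2 J^{2}}{\frac{343}{64} + J}$)
$-411610 - q{\left(260 \right)} = -411610 - 128 \cdot 260 \frac{1}{343 + 64 \cdot 260} \left(1 + 260\right) = -411610 - 128 \cdot 260 \frac{1}{343 + 16640} \cdot 261 = -411610 - 128 \cdot 260 \cdot \frac{1}{16983} \cdot 261 = -411610 - \frac{965120}{1887} = - \frac{777673190}{1887}$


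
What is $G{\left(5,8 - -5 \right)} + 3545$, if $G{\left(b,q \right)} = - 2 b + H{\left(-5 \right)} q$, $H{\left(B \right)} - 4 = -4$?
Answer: $3535$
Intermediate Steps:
$H{\left(B \right)} = 0$ ($H{\left(B \right)} = 4 - 4 = 0$)
$G{\left(b,q \right)} = - 2 b$ ($G{\left(b,q \right)} = - 2 b + 0 q = - 2 b + 0 = - 2 b$)
$G{\left(5,8 - -5 \right)} + 3545 = \left(-2\right) 5 + 3545 = -10 + 3545 = 3535$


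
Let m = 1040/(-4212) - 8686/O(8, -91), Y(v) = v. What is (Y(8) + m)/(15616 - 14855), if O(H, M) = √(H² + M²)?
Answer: 628/61641 - 8686*√8345/6350545 ≈ -0.11476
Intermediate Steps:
m = -20/81 - 8686*√8345/8345 (m = 1040/(-4212) - 8686/√(8² + (-91)²) = 1040*(-1/4212) - 8686/√(64 + 8281) = -20/81 - 8686*√8345/8345 ≈ -95.331)
(Y(8) + m)/(15616 - 14855) = (8 + (-20/81 - 8686*√8345/8345))/(15616 - 14855) = (628/81 - 8686*√8345/8345)/761 = (628/81 - 8686*√8345/8345)*(1/761) = 628/61641 - 8686*√8345/6350545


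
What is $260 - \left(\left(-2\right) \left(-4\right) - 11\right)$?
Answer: $263$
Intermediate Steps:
$260 - \left(\left(-2\right) \left(-4\right) - 11\right) = 260 - \left(8 - 11\right) = 260 - -3 = 260 + 3 = 263$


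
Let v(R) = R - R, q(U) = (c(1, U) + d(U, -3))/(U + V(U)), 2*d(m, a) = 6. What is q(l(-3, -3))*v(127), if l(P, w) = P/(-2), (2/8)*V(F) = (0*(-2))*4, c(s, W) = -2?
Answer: 0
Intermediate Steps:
d(m, a) = 3 (d(m, a) = (1/2)*6 = 3)
V(F) = 0 (V(F) = 4*((0*(-2))*4) = 4*(0*4) = 4*0 = 0)
l(P, w) = -P/2 (l(P, w) = P*(-1/2) = -P/2)
q(U) = 1/U (q(U) = (-2 + 3)/(U + 0) = 1/U)
v(R) = 0
q(l(-3, -3))*v(127) = 0/(-1/2*(-3)) = 0/(3/2) = (2/3)*0 = 0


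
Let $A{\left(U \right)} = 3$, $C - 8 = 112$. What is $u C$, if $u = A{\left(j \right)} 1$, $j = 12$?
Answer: $360$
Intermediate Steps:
$C = 120$ ($C = 8 + 112 = 120$)
$u = 3$ ($u = 3 \cdot 1 = 3$)
$u C = 3 \cdot 120 = 360$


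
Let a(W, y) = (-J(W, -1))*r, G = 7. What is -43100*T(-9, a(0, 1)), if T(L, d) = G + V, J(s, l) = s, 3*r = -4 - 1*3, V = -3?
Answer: -172400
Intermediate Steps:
r = -7/3 (r = (-4 - 1*3)/3 = (-4 - 3)/3 = (⅓)*(-7) = -7/3 ≈ -2.3333)
a(W, y) = 7*W/3 (a(W, y) = -W*(-7/3) = 7*W/3)
T(L, d) = 4 (T(L, d) = 7 - 3 = 4)
-43100*T(-9, a(0, 1)) = -43100*4 = -172400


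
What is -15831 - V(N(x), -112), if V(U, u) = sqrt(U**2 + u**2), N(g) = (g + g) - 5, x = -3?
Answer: -15831 - sqrt(12665) ≈ -15944.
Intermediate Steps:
N(g) = -5 + 2*g (N(g) = 2*g - 5 = -5 + 2*g)
-15831 - V(N(x), -112) = -15831 - sqrt((-5 + 2*(-3))**2 + (-112)**2) = -15831 - sqrt((-5 - 6)**2 + 12544) = -15831 - sqrt((-11)**2 + 12544) = -15831 - sqrt(121 + 12544) = -15831 - sqrt(12665)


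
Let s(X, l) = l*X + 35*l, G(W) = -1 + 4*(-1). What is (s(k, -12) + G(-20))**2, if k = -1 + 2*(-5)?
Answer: 85849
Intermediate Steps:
G(W) = -5 (G(W) = -1 - 4 = -5)
k = -11 (k = -1 - 10 = -11)
s(X, l) = 35*l + X*l (s(X, l) = X*l + 35*l = 35*l + X*l)
(s(k, -12) + G(-20))**2 = (-12*(35 - 11) - 5)**2 = (-12*24 - 5)**2 = (-288 - 5)**2 = (-293)**2 = 85849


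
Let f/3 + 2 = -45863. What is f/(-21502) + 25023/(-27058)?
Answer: 796250241/145450279 ≈ 5.4744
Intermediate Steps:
f = -137595 (f = -6 + 3*(-45863) = -6 - 137589 = -137595)
f/(-21502) + 25023/(-27058) = -137595/(-21502) + 25023/(-27058) = -137595*(-1/21502) + 25023*(-1/27058) = 137595/21502 - 25023/27058 = 796250241/145450279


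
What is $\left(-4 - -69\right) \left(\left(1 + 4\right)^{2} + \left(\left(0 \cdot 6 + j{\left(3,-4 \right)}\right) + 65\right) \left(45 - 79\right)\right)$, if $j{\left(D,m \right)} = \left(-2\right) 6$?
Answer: $-115505$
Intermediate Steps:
$j{\left(D,m \right)} = -12$
$\left(-4 - -69\right) \left(\left(1 + 4\right)^{2} + \left(\left(0 \cdot 6 + j{\left(3,-4 \right)}\right) + 65\right) \left(45 - 79\right)\right) = \left(-4 - -69\right) \left(\left(1 + 4\right)^{2} + \left(\left(0 \cdot 6 - 12\right) + 65\right) \left(45 - 79\right)\right) = \left(-4 + 69\right) \left(5^{2} + \left(\left(0 - 12\right) + 65\right) \left(-34\right)\right) = 65 \left(25 + \left(-12 + 65\right) \left(-34\right)\right) = 65 \left(25 + 53 \left(-34\right)\right) = 65 \left(25 - 1802\right) = 65 \left(-1777\right) = -115505$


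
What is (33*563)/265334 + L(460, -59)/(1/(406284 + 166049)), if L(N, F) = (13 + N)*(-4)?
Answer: -287317992769445/265334 ≈ -1.0829e+9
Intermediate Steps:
L(N, F) = -52 - 4*N
(33*563)/265334 + L(460, -59)/(1/(406284 + 166049)) = (33*563)/265334 + (-52 - 4*460)/(1/(406284 + 166049)) = 18579*(1/265334) + (-52 - 1840)/(1/572333) = 18579/265334 - 1892/1/572333 = 18579/265334 - 1892*572333 = 18579/265334 - 1082854036 = -287317992769445/265334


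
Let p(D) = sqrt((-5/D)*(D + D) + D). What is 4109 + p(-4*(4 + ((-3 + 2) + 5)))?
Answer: 4109 + I*sqrt(42) ≈ 4109.0 + 6.4807*I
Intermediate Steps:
p(D) = sqrt(-10 + D) (p(D) = sqrt((-5/D)*(2*D) + D) = sqrt(-10 + D))
4109 + p(-4*(4 + ((-3 + 2) + 5))) = 4109 + sqrt(-10 - 4*(4 + ((-3 + 2) + 5))) = 4109 + sqrt(-10 - 4*(4 + (-1 + 5))) = 4109 + sqrt(-10 - 4*(4 + 4)) = 4109 + sqrt(-10 - 4*8) = 4109 + sqrt(-10 - 32) = 4109 + sqrt(-42) = 4109 + I*sqrt(42)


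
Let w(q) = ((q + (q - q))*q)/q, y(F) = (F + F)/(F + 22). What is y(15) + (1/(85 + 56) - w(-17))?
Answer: 92956/5217 ≈ 17.818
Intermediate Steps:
y(F) = 2*F/(22 + F) (y(F) = (2*F)/(22 + F) = 2*F/(22 + F))
w(q) = q (w(q) = ((q + 0)*q)/q = (q*q)/q = q²/q = q)
y(15) + (1/(85 + 56) - w(-17)) = 2*15/(22 + 15) + (1/(85 + 56) - 1*(-17)) = 2*15/37 + (1/141 + 17) = 2*15*(1/37) + (1/141 + 17) = 30/37 + 2398/141 = 92956/5217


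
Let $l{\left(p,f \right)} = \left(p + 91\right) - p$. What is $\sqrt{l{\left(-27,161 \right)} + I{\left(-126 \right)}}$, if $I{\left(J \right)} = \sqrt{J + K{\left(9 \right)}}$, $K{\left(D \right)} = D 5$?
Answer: $\sqrt{91 + 9 i} \approx 9.551 + 0.47115 i$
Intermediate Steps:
$l{\left(p,f \right)} = 91$ ($l{\left(p,f \right)} = \left(91 + p\right) - p = 91$)
$K{\left(D \right)} = 5 D$
$I{\left(J \right)} = \sqrt{45 + J}$ ($I{\left(J \right)} = \sqrt{J + 5 \cdot 9} = \sqrt{J + 45} = \sqrt{45 + J}$)
$\sqrt{l{\left(-27,161 \right)} + I{\left(-126 \right)}} = \sqrt{91 + \sqrt{45 - 126}} = \sqrt{91 + \sqrt{-81}} = \sqrt{91 + 9 i}$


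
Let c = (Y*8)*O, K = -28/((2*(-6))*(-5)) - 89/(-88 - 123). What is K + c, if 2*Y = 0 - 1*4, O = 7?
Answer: -354622/3165 ≈ -112.04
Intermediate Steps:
K = -142/3165 (K = -28/((-12*(-5))) - 89/(-211) = -28/60 - 89*(-1/211) = -28*1/60 + 89/211 = -7/15 + 89/211 = -142/3165 ≈ -0.044866)
Y = -2 (Y = (0 - 1*4)/2 = (0 - 4)/2 = (1/2)*(-4) = -2)
c = -112 (c = -2*8*7 = -16*7 = -112)
K + c = -142/3165 - 112 = -354622/3165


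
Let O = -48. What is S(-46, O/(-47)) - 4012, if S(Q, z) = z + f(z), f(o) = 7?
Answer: -188187/47 ≈ -4004.0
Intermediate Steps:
S(Q, z) = 7 + z (S(Q, z) = z + 7 = 7 + z)
S(-46, O/(-47)) - 4012 = (7 - 48/(-47)) - 4012 = (7 - 48*(-1/47)) - 4012 = (7 + 48/47) - 4012 = 377/47 - 4012 = -188187/47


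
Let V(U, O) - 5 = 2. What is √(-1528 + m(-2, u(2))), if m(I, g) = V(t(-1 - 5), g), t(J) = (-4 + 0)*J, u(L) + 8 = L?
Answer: 39*I ≈ 39.0*I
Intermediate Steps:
u(L) = -8 + L
t(J) = -4*J
V(U, O) = 7 (V(U, O) = 5 + 2 = 7)
m(I, g) = 7
√(-1528 + m(-2, u(2))) = √(-1528 + 7) = √(-1521) = 39*I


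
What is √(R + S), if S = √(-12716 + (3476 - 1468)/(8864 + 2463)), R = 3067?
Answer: √(393498949243 + 22654*I*√407862967137)/11327 ≈ 55.39 + 1.0179*I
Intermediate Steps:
S = 2*I*√407862967137/11327 (S = √(-12716 + 2008/11327) = √(-144032124/11327) = 2*I*√407862967137/11327 ≈ 112.76*I)
√(R + S) = √(3067 + 2*I*√407862967137/11327)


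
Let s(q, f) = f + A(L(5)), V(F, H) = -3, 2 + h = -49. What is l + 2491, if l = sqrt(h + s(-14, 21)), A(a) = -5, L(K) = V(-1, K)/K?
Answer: 2491 + I*sqrt(35) ≈ 2491.0 + 5.9161*I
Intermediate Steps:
h = -51 (h = -2 - 49 = -51)
L(K) = -3/K
s(q, f) = -5 + f (s(q, f) = f - 5 = -5 + f)
l = I*sqrt(35) (l = sqrt(-51 + (-5 + 21)) = sqrt(-51 + 16) = sqrt(-35) = I*sqrt(35) ≈ 5.9161*I)
l + 2491 = I*sqrt(35) + 2491 = 2491 + I*sqrt(35)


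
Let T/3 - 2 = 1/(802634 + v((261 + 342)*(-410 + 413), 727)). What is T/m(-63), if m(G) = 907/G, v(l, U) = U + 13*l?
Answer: -104186691/249992782 ≈ -0.41676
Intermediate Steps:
T = 1653757/275626 (T = 6 + 3/(802634 + (727 + 13*((261 + 342)*(-410 + 413)))) = 6 + 3/(802634 + (727 + 13*(603*3))) = 6 + 3/(802634 + (727 + 13*1809)) = 6 + 3/(802634 + (727 + 23517)) = 6 + 3/(802634 + 24244) = 6 + 3/826878 = 6 + 3*(1/826878) = 6 + 1/275626 = 1653757/275626 ≈ 6.0000)
T/m(-63) = 1653757/(275626*((907/(-63)))) = 1653757/(275626*((907*(-1/63)))) = 1653757/(275626*(-907/63)) = (1653757/275626)*(-63/907) = -104186691/249992782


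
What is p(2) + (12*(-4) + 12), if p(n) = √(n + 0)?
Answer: -36 + √2 ≈ -34.586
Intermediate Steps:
p(n) = √n
p(2) + (12*(-4) + 12) = √2 + (12*(-4) + 12) = √2 + (-48 + 12) = √2 - 36 = -36 + √2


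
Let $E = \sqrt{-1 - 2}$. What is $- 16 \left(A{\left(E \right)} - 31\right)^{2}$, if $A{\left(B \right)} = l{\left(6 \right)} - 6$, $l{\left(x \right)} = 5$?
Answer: $-16384$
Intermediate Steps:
$E = i \sqrt{3}$ ($E = \sqrt{-3} = i \sqrt{3} \approx 1.732 i$)
$A{\left(B \right)} = -1$ ($A{\left(B \right)} = 5 - 6 = -1$)
$- 16 \left(A{\left(E \right)} - 31\right)^{2} = - 16 \left(-1 - 31\right)^{2} = - 16 \left(-32\right)^{2} = \left(-16\right) 1024 = -16384$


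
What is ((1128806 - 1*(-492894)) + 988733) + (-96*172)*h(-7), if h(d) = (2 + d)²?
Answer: 2197633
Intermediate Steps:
((1128806 - 1*(-492894)) + 988733) + (-96*172)*h(-7) = ((1128806 - 1*(-492894)) + 988733) + (-96*172)*(2 - 7)² = ((1128806 + 492894) + 988733) - 16512*(-5)² = (1621700 + 988733) - 16512*25 = 2610433 - 412800 = 2197633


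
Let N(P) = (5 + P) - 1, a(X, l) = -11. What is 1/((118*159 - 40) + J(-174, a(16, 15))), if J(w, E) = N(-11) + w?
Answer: 1/18541 ≈ 5.3935e-5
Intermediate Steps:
N(P) = 4 + P
J(w, E) = -7 + w (J(w, E) = (4 - 11) + w = -7 + w)
1/((118*159 - 40) + J(-174, a(16, 15))) = 1/((118*159 - 40) + (-7 - 174)) = 1/((18762 - 40) - 181) = 1/(18722 - 181) = 1/18541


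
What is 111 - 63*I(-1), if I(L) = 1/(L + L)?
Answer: 285/2 ≈ 142.50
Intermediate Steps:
I(L) = 1/(2*L)
111 - 63*I(-1) = 111 - 63/(2*(-1)) = 111 - 63*(-1)/2 = 111 - 63*(-1/2) = 111 + 63/2 = 285/2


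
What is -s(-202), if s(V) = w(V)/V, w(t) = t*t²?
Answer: -40804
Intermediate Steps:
w(t) = t³
s(V) = V² (s(V) = V³/V = V²)
-s(-202) = -1*(-202)² = -1*40804 = -40804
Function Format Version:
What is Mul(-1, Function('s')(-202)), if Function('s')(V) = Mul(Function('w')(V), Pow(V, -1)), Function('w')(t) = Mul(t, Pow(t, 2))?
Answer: -40804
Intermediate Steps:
Function('w')(t) = Pow(t, 3)
Function('s')(V) = Pow(V, 2) (Function('s')(V) = Mul(Pow(V, 3), Pow(V, -1)) = Pow(V, 2))
Mul(-1, Function('s')(-202)) = Mul(-1, Pow(-202, 2)) = Mul(-1, 40804) = -40804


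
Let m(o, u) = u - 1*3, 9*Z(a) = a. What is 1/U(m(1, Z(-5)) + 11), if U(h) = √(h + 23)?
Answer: 3*√274/274 ≈ 0.18124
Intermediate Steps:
Z(a) = a/9
m(o, u) = -3 + u (m(o, u) = u - 3 = -3 + u)
U(h) = √(23 + h)
1/U(m(1, Z(-5)) + 11) = 1/(√(23 + ((-3 + (⅑)*(-5)) + 11))) = 1/(√(23 + ((-3 - 5/9) + 11))) = 1/(√(23 + (-32/9 + 11))) = 1/(√(23 + 67/9)) = 1/(√(274/9)) = 1/(√274/3) = 3*√274/274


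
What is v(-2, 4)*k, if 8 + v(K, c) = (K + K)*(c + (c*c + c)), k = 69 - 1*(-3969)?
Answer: -419952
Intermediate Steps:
k = 4038 (k = 69 + 3969 = 4038)
v(K, c) = -8 + 2*K*(c² + 2*c) (v(K, c) = -8 + (K + K)*(c + (c*c + c)) = -8 + (2*K)*(c + (c² + c)) = -8 + (2*K)*(c + (c + c²)) = -8 + (2*K)*(c² + 2*c) = -8 + 2*K*(c² + 2*c))
v(-2, 4)*k = (-8 + 2*(-2)*4² + 4*(-2)*4)*4038 = (-8 + 2*(-2)*16 - 32)*4038 = (-8 - 64 - 32)*4038 = -104*4038 = -419952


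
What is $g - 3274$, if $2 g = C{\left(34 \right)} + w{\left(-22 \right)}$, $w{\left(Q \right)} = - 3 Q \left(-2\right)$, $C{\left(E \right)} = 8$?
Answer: $-3336$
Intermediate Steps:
$w{\left(Q \right)} = 6 Q$
$g = -62$ ($g = \frac{8 + 6 \left(-22\right)}{2} = \frac{8 - 132}{2} = \frac{1}{2} \left(-124\right) = -62$)
$g - 3274 = -62 - 3274 = -3336$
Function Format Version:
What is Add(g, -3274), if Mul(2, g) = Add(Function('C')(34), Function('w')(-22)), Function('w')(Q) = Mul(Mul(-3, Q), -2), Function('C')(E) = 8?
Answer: -3336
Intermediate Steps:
Function('w')(Q) = Mul(6, Q)
g = -62 (g = Mul(Rational(1, 2), Add(8, Mul(6, -22))) = Mul(Rational(1, 2), Add(8, -132)) = Mul(Rational(1, 2), -124) = -62)
Add(g, -3274) = Add(-62, -3274) = -3336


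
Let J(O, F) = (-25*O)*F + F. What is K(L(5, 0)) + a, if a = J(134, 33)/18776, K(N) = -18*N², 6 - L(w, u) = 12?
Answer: -12277365/18776 ≈ -653.89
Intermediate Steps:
L(w, u) = -6 (L(w, u) = 6 - 1*12 = 6 - 12 = -6)
J(O, F) = F - 25*F*O (J(O, F) = -25*F*O + F = F - 25*F*O)
a = -110517/18776 (a = (33*(1 - 25*134))/18776 = (33*(1 - 3350))*(1/18776) = (33*(-3349))*(1/18776) = -110517*1/18776 = -110517/18776 ≈ -5.8861)
K(L(5, 0)) + a = -18*(-6)² - 110517/18776 = -18*36 - 110517/18776 = -648 - 110517/18776 = -12277365/18776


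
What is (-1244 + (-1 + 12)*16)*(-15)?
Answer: 16020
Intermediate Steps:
(-1244 + (-1 + 12)*16)*(-15) = (-1244 + 11*16)*(-15) = (-1244 + 176)*(-15) = -1068*(-15) = 16020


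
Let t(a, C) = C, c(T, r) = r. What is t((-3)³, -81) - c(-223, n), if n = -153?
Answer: 72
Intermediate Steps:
t((-3)³, -81) - c(-223, n) = -81 - 1*(-153) = -81 + 153 = 72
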